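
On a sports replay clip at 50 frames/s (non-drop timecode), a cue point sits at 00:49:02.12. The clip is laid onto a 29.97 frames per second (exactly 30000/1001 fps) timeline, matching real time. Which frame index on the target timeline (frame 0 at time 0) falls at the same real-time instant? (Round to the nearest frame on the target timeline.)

frame 88179

Source frame index: (0×3600 + 49×60 + 2) × 50 + 12 = 147112.
Real time: 147112 / (50) = 73556/25 s.
Target frame: (73556/25) × (30000/1001) = 12609600/143 ≈ 88179.021 → 88179.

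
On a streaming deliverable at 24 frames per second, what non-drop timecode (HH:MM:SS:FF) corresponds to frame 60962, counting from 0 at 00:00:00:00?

60962 ÷ 24 = 2540 full seconds, remainder 2 frames.
2540 s = 0 h 42 min 20 s.
Timecode: 00:42:20:02.

00:42:20:02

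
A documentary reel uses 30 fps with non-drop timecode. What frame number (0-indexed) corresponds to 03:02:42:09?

Total seconds to the label: (3 × 3600 + 2 × 60 + 42) = 10962.
Frame index = 10962 × 30 + 9 = 328869.

328869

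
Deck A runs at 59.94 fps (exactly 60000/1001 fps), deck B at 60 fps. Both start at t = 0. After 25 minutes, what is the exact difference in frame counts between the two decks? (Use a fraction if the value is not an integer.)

25 min = 1500 s.
A emits 60000/1001 × 1500 = 90000000/1001 frames; B emits 60 × 1500 = 90000.
Difference = 90000/1001 frames (≈ 89.9101); B is ahead of A.

90000/1001 frames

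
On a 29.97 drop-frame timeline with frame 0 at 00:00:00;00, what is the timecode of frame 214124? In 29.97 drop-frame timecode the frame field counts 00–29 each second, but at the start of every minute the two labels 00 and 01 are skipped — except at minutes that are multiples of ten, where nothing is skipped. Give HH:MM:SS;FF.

01:59:04;20

Ten DF minutes hold 17982 frames, so frame 214124 lies in block 11 (frames 197802–215783) with 16322 frames into that block.
The block's first minute is 1800 frames and the rest 1798 each; 16322 frames reaches minute 9, so 11 × 18 + 9 × 2 = 216 labels have been skipped so far.
Adding those back, label number 214124 + 216 = 214340 at 30 labels/s is 7144 s + 20 f = 1 h 59 min 4 s frame 20, i.e. 01:59:04;20.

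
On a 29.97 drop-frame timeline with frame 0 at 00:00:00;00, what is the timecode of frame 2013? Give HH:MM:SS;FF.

Ten DF minutes hold 17982 frames, so frame 2013 lies in block 0 (frames 0–17981) with 2013 frames into that block.
The block's first minute is 1800 frames and the rest 1798 each; 2013 frames reaches minute 1, so 0 × 18 + 1 × 2 = 2 labels have been skipped so far.
Adding those back, label number 2013 + 2 = 2015 at 30 labels/s is 67 s + 5 f = 0 h 1 min 7 s frame 5, i.e. 00:01:07;05.

00:01:07;05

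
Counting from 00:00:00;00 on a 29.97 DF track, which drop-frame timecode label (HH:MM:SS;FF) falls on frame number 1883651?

17:27:31;07

Ten DF minutes hold 17982 frames, so frame 1883651 lies in block 104 (frames 1870128–1888109) with 13523 frames into that block.
The block's first minute is 1800 frames and the rest 1798 each; 13523 frames reaches minute 7, so 104 × 18 + 7 × 2 = 1886 labels have been skipped so far.
Adding those back, label number 1883651 + 1886 = 1885537 at 30 labels/s is 62851 s + 7 f = 17 h 27 min 31 s frame 7, i.e. 17:27:31;07.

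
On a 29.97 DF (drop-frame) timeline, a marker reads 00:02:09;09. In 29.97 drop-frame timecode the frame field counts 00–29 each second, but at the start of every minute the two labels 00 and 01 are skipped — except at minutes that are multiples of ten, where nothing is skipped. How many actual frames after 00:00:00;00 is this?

Complete 10-minute blocks: 0, each 17982 frames → 0.
Remaining 2 whole minutes in the current block: 1800 + 1 × 1798 = 3598 frames.
Within the current minute: 9 × 30 + 9 − 2 = 277 (labels ;00/;01 skipped at this minute). Total = 0 + 3598 + 277 = 3875.

3875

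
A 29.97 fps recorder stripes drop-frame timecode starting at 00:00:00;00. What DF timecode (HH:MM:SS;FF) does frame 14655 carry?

Ten DF minutes hold 17982 frames, so frame 14655 lies in block 0 (frames 0–17981) with 14655 frames into that block.
The block's first minute is 1800 frames and the rest 1798 each; 14655 frames reaches minute 8, so 0 × 18 + 8 × 2 = 16 labels have been skipped so far.
Adding those back, label number 14655 + 16 = 14671 at 30 labels/s is 489 s + 1 f = 0 h 8 min 9 s frame 1, i.e. 00:08:09;01.

00:08:09;01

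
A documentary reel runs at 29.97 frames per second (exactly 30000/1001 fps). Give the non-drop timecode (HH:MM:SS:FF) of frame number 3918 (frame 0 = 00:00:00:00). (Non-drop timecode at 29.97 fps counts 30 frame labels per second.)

00:02:10:18

3918 ÷ 30 = 130 full seconds, remainder 18 frames.
130 s = 0 h 2 min 10 s.
Timecode: 00:02:10:18.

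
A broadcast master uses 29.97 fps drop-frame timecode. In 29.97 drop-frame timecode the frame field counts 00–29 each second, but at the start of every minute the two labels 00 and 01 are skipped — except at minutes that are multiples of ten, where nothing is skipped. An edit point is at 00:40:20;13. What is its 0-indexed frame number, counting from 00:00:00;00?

72541

Complete 10-minute blocks: 4, each 17982 frames → 71928.
Remaining 0 whole minutes in the current block: 0 frames.
Within the current minute: 20 × 30 + 13 = 613. Total = 71928 + 0 + 613 = 72541.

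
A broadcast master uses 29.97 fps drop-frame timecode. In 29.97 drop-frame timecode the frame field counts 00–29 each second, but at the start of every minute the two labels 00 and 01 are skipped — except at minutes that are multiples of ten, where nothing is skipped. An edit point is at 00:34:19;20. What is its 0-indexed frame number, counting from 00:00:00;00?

Complete 10-minute blocks: 3, each 17982 frames → 53946.
Remaining 4 whole minutes in the current block: 1800 + 3 × 1798 = 7194 frames.
Within the current minute: 19 × 30 + 20 − 2 = 588 (labels ;00/;01 skipped at this minute). Total = 53946 + 7194 + 588 = 61728.

61728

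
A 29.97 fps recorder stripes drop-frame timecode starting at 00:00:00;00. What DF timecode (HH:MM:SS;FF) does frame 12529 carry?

00:06:58;01

Each 10-minute DF block holds 10 × 60 × 30 − 9 × 2 = 17982 frames. 12529 ÷ 17982 → 0 full blocks, remainder 12529.
Within the partial block the first minute is 1800 frames and each further minute 1798, so 6 further minute boundaries passed. Total skipped labels = 18 × 0 + 2 × 6 = 12.
Non-drop label index = 12529 + 12 = 12541; at 30 labels/s that is 00:06:58:01, i.e. DF 00:06:58;01.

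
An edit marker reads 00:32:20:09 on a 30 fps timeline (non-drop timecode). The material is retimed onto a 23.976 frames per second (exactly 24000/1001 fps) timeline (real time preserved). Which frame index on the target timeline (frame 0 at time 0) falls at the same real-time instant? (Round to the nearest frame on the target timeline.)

Source frame index: (0×3600 + 32×60 + 20) × 30 + 9 = 58209.
Real time: 58209 / (30) = 19403/10 s.
Target frame: (19403/10) × (24000/1001) = 46567200/1001 ≈ 46520.679 → 46521.

frame 46521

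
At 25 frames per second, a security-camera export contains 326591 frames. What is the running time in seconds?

Running time = 326591 / (25) = 13063.64 s.

13063.64 seconds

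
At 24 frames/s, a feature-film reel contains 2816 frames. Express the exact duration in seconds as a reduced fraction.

352/3 seconds

Running time = 2816 ÷ (24) = 2816 × 1/24 = 352/3 s.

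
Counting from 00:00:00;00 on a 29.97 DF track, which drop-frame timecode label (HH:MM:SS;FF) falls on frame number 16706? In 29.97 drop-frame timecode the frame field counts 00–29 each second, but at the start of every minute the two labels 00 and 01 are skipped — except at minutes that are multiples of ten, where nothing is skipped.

00:09:17;14

Ten DF minutes hold 17982 frames, so frame 16706 lies in block 0 (frames 0–17981) with 16706 frames into that block.
The block's first minute is 1800 frames and the rest 1798 each; 16706 frames reaches minute 9, so 0 × 18 + 9 × 2 = 18 labels have been skipped so far.
Adding those back, label number 16706 + 18 = 16724 at 30 labels/s is 557 s + 14 f = 0 h 9 min 17 s frame 14, i.e. 00:09:17;14.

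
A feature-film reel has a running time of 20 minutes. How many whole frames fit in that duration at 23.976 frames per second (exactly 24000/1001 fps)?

28771 frames

20 min = 1200 s.
Frames = 1200 × 24000/1001 = 28800000/1001 ≈ 28771.2288.
Complete frames: 28771.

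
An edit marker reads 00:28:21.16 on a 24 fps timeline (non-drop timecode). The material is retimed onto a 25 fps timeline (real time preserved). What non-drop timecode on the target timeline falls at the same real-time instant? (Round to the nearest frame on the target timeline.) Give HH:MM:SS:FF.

00:28:21:17

Source frame index: (0×3600 + 28×60 + 21) × 24 + 16 = 40840.
Real time: 40840 / (24) = 5105/3 s.
Target frame: (5105/3) × (25) = 127625/3 ≈ 42541.667 → 42542.
At 25 labels/s: frame 42542 → 00:28:21:17.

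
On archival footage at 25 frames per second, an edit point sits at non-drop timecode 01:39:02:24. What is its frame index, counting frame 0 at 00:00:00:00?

Total seconds to the label: (1 × 3600 + 39 × 60 + 2) = 5942.
Frame index = 5942 × 25 + 24 = 148574.

frame 148574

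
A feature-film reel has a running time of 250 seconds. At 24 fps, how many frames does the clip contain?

Frames = 250 × 24 = 6000.

6000 frames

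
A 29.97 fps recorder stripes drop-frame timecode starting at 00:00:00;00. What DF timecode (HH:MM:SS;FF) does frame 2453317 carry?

22:44:19;03

Each 10-minute DF block holds 10 × 60 × 30 − 9 × 2 = 17982 frames. 2453317 ÷ 17982 → 136 full blocks, remainder 7765.
Within the partial block the first minute is 1800 frames and each further minute 1798, so 4 further minute boundaries passed. Total skipped labels = 18 × 136 + 2 × 4 = 2456.
Non-drop label index = 2453317 + 2456 = 2455773; at 30 labels/s that is 22:44:19:03, i.e. DF 22:44:19;03.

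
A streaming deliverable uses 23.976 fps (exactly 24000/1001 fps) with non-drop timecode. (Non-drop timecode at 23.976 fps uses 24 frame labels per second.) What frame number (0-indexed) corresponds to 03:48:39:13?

329269

Total seconds to the label: (3 × 3600 + 48 × 60 + 39) = 13719.
Frame index = 13719 × 24 + 13 = 329269.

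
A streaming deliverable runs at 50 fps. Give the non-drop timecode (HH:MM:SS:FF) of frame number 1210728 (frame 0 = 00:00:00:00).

1210728 ÷ 50 = 24214 full seconds, remainder 28 frames.
24214 s = 6 h 43 min 34 s.
Timecode: 06:43:34:28.

06:43:34:28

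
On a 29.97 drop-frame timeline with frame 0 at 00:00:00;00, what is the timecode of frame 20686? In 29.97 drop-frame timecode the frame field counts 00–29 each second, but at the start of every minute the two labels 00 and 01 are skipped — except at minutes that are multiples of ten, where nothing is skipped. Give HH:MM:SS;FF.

00:11:30;06

Ten DF minutes hold 17982 frames, so frame 20686 lies in block 1 (frames 17982–35963) with 2704 frames into that block.
The block's first minute is 1800 frames and the rest 1798 each; 2704 frames reaches minute 1, so 1 × 18 + 1 × 2 = 20 labels have been skipped so far.
Adding those back, label number 20686 + 20 = 20706 at 30 labels/s is 690 s + 6 f = 0 h 11 min 30 s frame 6, i.e. 00:11:30;06.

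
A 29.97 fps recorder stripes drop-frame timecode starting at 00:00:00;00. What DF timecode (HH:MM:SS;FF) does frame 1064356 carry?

Each 10-minute DF block holds 10 × 60 × 30 − 9 × 2 = 17982 frames. 1064356 ÷ 17982 → 59 full blocks, remainder 3418.
Within the partial block the first minute is 1800 frames and each further minute 1798, so 1 further minute boundary passed. Total skipped labels = 18 × 59 + 2 × 1 = 1064.
Non-drop label index = 1064356 + 1064 = 1065420; at 30 labels/s that is 09:51:54:00, i.e. DF 09:51:54;00.

09:51:54;00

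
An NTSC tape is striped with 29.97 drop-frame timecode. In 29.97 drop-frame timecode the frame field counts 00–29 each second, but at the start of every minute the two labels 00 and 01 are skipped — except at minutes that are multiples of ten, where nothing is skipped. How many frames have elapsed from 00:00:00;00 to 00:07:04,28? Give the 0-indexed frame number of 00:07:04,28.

As if non-drop at 30 labels/s: (0 × 3600 + 7 × 60 + 4) × 30 + 28 = 12748.
Minute boundaries passed: 7; those not divisible by 10: 7 − 0 = 7; dropped labels = 2 × 7 = 14.
Actual frame index = 12748 − 14 = 12734.

12734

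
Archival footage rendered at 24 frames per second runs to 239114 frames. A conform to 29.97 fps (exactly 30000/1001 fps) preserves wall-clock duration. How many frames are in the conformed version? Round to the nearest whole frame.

Frames at target rate = 239114 × (30000/1001) / (24) = 298892500/1001 ≈ 298593.906.
Nearest whole frame: 298594.

298594 frames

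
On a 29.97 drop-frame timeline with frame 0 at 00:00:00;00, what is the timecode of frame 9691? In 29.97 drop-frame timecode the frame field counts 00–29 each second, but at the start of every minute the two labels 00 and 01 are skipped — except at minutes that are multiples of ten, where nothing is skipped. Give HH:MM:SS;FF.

Each 10-minute DF block holds 10 × 60 × 30 − 9 × 2 = 17982 frames. 9691 ÷ 17982 → 0 full blocks, remainder 9691.
Within the partial block the first minute is 1800 frames and each further minute 1798, so 5 further minute boundaries passed. Total skipped labels = 18 × 0 + 2 × 5 = 10.
Non-drop label index = 9691 + 10 = 9701; at 30 labels/s that is 00:05:23:11, i.e. DF 00:05:23;11.

00:05:23;11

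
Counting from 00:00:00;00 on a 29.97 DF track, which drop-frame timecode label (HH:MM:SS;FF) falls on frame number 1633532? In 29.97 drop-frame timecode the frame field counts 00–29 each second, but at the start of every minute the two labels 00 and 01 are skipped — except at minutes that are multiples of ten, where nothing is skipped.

Ten DF minutes hold 17982 frames, so frame 1633532 lies in block 90 (frames 1618380–1636361) with 15152 frames into that block.
The block's first minute is 1800 frames and the rest 1798 each; 15152 frames reaches minute 8, so 90 × 18 + 8 × 2 = 1636 labels have been skipped so far.
Adding those back, label number 1633532 + 1636 = 1635168 at 30 labels/s is 54505 s + 18 f = 15 h 8 min 25 s frame 18, i.e. 15:08:25;18.

15:08:25;18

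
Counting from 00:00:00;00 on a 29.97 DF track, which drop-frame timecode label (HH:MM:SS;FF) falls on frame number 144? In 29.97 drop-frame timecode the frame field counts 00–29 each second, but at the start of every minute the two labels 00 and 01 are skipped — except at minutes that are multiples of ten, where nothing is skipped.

00:00:04;24

Each 10-minute DF block holds 10 × 60 × 30 − 9 × 2 = 17982 frames. 144 ÷ 17982 → 0 full blocks, remainder 144.
Within the partial block the first minute is 1800 frames and each further minute 1798, so 0 further minute boundaries passed. Total skipped labels = 18 × 0 + 2 × 0 = 0.
Non-drop label index = 144 + 0 = 144; at 30 labels/s that is 00:00:04:24, i.e. DF 00:00:04;24.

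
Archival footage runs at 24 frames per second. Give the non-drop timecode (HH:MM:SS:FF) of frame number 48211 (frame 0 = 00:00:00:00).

48211 ÷ 24 = 2008 full seconds, remainder 19 frames.
2008 s = 0 h 33 min 28 s.
Timecode: 00:33:28:19.

00:33:28:19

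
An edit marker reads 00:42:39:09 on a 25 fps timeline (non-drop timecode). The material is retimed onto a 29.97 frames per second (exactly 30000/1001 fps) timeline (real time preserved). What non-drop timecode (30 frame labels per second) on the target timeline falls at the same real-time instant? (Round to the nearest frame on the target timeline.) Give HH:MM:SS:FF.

Source frame index: (0×3600 + 42×60 + 39) × 25 + 9 = 63984.
Real time: 63984 / (25) = 63984/25 s.
Target frame: (63984/25) × (30000/1001) = 76780800/1001 ≈ 76704.096 → 76704.
At 30 labels/s: frame 76704 → 00:42:36:24.

00:42:36:24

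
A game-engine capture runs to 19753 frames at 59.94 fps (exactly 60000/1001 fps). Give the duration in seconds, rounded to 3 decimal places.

329.546 seconds

Running time = 19753 × 1001/60000 = 19772753/60000 s ≈ 329.546 s.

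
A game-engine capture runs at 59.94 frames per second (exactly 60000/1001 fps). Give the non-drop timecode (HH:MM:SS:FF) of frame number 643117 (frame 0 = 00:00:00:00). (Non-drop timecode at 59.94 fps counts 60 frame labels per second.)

02:58:38:37

643117 ÷ 60 = 10718 full seconds, remainder 37 frames.
10718 s = 2 h 58 min 38 s.
Timecode: 02:58:38:37.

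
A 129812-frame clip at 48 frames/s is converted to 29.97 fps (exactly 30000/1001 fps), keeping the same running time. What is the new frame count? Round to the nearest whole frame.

Frames at target rate = 129812 × (30000/1001) / (48) = 81132500/1001 ≈ 81051.449.
Nearest whole frame: 81051.

81051 frames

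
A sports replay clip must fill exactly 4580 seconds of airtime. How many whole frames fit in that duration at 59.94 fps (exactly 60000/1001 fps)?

274525 frames

Frames = 4580 × 60000/1001 = 274800000/1001 ≈ 274525.4745.
Complete frames: 274525.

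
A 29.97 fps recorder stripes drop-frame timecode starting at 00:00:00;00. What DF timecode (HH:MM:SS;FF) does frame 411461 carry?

Ten DF minutes hold 17982 frames, so frame 411461 lies in block 22 (frames 395604–413585) with 15857 frames into that block.
The block's first minute is 1800 frames and the rest 1798 each; 15857 frames reaches minute 8, so 22 × 18 + 8 × 2 = 412 labels have been skipped so far.
Adding those back, label number 411461 + 412 = 411873 at 30 labels/s is 13729 s + 3 f = 3 h 48 min 49 s frame 3, i.e. 03:48:49;03.

03:48:49;03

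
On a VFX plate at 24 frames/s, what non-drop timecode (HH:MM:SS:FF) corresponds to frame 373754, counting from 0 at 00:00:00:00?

04:19:33:02

373754 ÷ 24 = 15573 full seconds, remainder 2 frames.
15573 s = 4 h 19 min 33 s.
Timecode: 04:19:33:02.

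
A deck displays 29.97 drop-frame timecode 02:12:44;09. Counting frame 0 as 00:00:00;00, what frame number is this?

238691

As if non-drop at 30 labels/s: (2 × 3600 + 12 × 60 + 44) × 30 + 9 = 238929.
Minute boundaries passed: 132; those not divisible by 10: 132 − 13 = 119; dropped labels = 2 × 119 = 238.
Actual frame index = 238929 − 238 = 238691.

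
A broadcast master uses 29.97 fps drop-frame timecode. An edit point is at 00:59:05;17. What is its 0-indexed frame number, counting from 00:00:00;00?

Complete 10-minute blocks: 5, each 17982 frames → 89910.
Remaining 9 whole minutes in the current block: 1800 + 8 × 1798 = 16184 frames.
Within the current minute: 5 × 30 + 17 − 2 = 165 (labels ;00/;01 skipped at this minute). Total = 89910 + 16184 + 165 = 106259.

106259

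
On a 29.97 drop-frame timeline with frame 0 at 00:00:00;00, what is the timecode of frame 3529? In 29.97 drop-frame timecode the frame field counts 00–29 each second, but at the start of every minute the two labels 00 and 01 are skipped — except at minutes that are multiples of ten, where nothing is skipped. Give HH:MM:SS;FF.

00:01:57;21

Ten DF minutes hold 17982 frames, so frame 3529 lies in block 0 (frames 0–17981) with 3529 frames into that block.
The block's first minute is 1800 frames and the rest 1798 each; 3529 frames reaches minute 1, so 0 × 18 + 1 × 2 = 2 labels have been skipped so far.
Adding those back, label number 3529 + 2 = 3531 at 30 labels/s is 117 s + 21 f = 0 h 1 min 57 s frame 21, i.e. 00:01:57;21.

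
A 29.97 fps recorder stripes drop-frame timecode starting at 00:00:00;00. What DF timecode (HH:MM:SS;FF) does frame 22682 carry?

Each 10-minute DF block holds 10 × 60 × 30 − 9 × 2 = 17982 frames. 22682 ÷ 17982 → 1 full block, remainder 4700.
Within the partial block the first minute is 1800 frames and each further minute 1798, so 2 further minute boundaries passed. Total skipped labels = 18 × 1 + 2 × 2 = 22.
Non-drop label index = 22682 + 22 = 22704; at 30 labels/s that is 00:12:36:24, i.e. DF 00:12:36;24.

00:12:36;24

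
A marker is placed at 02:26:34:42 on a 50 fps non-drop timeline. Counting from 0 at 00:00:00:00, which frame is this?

Total seconds to the label: (2 × 3600 + 26 × 60 + 34) = 8794.
Frame index = 8794 × 50 + 42 = 439742.

439742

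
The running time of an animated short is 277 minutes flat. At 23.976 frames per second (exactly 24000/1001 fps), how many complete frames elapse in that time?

277 min = 16620 s.
Frames = 16620 × 24000/1001 = 398880000/1001 ≈ 398481.5185.
Complete frames: 398481.

398481 frames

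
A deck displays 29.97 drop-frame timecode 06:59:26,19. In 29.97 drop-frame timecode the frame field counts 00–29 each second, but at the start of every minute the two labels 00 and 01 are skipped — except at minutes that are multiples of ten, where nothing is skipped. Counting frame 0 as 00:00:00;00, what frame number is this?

As if non-drop at 30 labels/s: (6 × 3600 + 59 × 60 + 26) × 30 + 19 = 754999.
Minute boundaries passed: 419; those not divisible by 10: 419 − 41 = 378; dropped labels = 2 × 378 = 756.
Actual frame index = 754999 − 756 = 754243.

754243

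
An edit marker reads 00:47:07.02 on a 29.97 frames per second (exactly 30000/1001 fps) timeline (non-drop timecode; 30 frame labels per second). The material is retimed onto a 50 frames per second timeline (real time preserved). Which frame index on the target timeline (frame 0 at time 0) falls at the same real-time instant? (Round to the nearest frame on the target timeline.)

frame 141495

Source frame index: (0×3600 + 47×60 + 7) × 30 + 2 = 84812.
Real time: 84812 / (30000/1001) = 21224203/7500 s.
Target frame: (21224203/7500) × (50) = 21224203/150 ≈ 141494.687 → 141495.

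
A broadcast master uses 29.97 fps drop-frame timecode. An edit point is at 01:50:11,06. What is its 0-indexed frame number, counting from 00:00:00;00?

Complete 10-minute blocks: 11, each 17982 frames → 197802.
Remaining 0 whole minutes in the current block: 0 frames.
Within the current minute: 11 × 30 + 6 = 336. Total = 197802 + 0 + 336 = 198138.

198138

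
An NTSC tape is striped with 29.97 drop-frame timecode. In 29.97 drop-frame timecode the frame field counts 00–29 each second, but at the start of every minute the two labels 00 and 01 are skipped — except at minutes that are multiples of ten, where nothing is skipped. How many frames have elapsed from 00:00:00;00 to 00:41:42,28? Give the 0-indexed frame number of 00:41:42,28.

75014

Complete 10-minute blocks: 4, each 17982 frames → 71928.
Remaining 1 whole minute in the current block: 1800 + 0 × 1798 = 1800 frames.
Within the current minute: 42 × 30 + 28 − 2 = 1286 (labels ;00/;01 skipped at this minute). Total = 71928 + 1800 + 1286 = 75014.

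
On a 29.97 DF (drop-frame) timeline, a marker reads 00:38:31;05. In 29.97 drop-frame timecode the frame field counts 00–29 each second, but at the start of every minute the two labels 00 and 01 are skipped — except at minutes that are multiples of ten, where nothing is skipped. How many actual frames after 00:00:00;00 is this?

69265

Complete 10-minute blocks: 3, each 17982 frames → 53946.
Remaining 8 whole minutes in the current block: 1800 + 7 × 1798 = 14386 frames.
Within the current minute: 31 × 30 + 5 − 2 = 933 (labels ;00/;01 skipped at this minute). Total = 53946 + 14386 + 933 = 69265.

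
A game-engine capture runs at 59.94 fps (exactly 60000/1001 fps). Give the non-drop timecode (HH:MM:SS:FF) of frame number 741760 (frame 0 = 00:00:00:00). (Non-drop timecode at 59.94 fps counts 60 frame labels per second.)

03:26:02:40

741760 ÷ 60 = 12362 full seconds, remainder 40 frames.
12362 s = 3 h 26 min 2 s.
Timecode: 03:26:02:40.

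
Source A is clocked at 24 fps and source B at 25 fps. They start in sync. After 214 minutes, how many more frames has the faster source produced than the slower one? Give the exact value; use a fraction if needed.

12840 frames

214 min = 12840 s.
A emits 24 × 12840 = 308160 frames; B emits 25 × 12840 = 321000.
Difference = 12840 frames; B is ahead of A.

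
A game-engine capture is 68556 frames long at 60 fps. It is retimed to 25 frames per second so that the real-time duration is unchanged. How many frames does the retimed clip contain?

Target frames = source frames × (target rate / source rate) = 68556 × (25)/(60) = 68556 × 5/12 = 28565.

28565 frames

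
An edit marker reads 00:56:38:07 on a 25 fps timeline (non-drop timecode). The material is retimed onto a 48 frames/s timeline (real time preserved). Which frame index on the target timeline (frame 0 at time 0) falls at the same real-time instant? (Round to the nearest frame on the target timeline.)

frame 163117

Source frame index: (0×3600 + 56×60 + 38) × 25 + 7 = 84957.
Real time: 84957 / (25) = 84957/25 s.
Target frame: (84957/25) × (48) = 4077936/25 ≈ 163117.440 → 163117.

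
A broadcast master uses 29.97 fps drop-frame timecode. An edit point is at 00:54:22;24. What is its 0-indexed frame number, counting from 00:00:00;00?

Complete 10-minute blocks: 5, each 17982 frames → 89910.
Remaining 4 whole minutes in the current block: 1800 + 3 × 1798 = 7194 frames.
Within the current minute: 22 × 30 + 24 − 2 = 682 (labels ;00/;01 skipped at this minute). Total = 89910 + 7194 + 682 = 97786.

97786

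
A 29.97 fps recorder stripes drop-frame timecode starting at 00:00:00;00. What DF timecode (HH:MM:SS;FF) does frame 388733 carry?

03:36:10;23

Ten DF minutes hold 17982 frames, so frame 388733 lies in block 21 (frames 377622–395603) with 11111 frames into that block.
The block's first minute is 1800 frames and the rest 1798 each; 11111 frames reaches minute 6, so 21 × 18 + 6 × 2 = 390 labels have been skipped so far.
Adding those back, label number 388733 + 390 = 389123 at 30 labels/s is 12970 s + 23 f = 3 h 36 min 10 s frame 23, i.e. 03:36:10;23.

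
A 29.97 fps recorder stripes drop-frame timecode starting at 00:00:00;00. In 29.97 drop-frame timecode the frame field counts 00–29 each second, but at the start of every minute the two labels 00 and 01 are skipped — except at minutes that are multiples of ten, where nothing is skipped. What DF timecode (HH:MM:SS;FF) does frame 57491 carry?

Ten DF minutes hold 17982 frames, so frame 57491 lies in block 3 (frames 53946–71927) with 3545 frames into that block.
The block's first minute is 1800 frames and the rest 1798 each; 3545 frames reaches minute 1, so 3 × 18 + 1 × 2 = 56 labels have been skipped so far.
Adding those back, label number 57491 + 56 = 57547 at 30 labels/s is 1918 s + 7 f = 0 h 31 min 58 s frame 7, i.e. 00:31:58;07.

00:31:58;07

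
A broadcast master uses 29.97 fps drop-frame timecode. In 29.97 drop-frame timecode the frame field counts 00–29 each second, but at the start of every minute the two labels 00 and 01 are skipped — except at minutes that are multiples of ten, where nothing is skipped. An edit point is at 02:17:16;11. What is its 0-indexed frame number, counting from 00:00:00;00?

246843

As if non-drop at 30 labels/s: (2 × 3600 + 17 × 60 + 16) × 30 + 11 = 247091.
Minute boundaries passed: 137; those not divisible by 10: 137 − 13 = 124; dropped labels = 2 × 124 = 248.
Actual frame index = 247091 − 248 = 246843.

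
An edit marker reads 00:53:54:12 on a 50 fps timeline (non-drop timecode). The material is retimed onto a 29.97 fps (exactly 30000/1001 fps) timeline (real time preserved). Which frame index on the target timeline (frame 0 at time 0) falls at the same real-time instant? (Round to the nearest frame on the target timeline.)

frame 96930

Source frame index: (0×3600 + 53×60 + 54) × 50 + 12 = 161712.
Real time: 161712 / (50) = 80856/25 s.
Target frame: (80856/25) × (30000/1001) = 97027200/1001 ≈ 96930.270 → 96930.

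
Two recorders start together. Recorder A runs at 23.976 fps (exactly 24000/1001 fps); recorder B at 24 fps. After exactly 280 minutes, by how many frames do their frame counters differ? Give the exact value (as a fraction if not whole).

57600/143 frames

280 min = 16800 s.
A emits 24000/1001 × 16800 = 57600000/143 frames; B emits 24 × 16800 = 403200.
Difference = 57600/143 frames (≈ 402.7972); B is ahead of A.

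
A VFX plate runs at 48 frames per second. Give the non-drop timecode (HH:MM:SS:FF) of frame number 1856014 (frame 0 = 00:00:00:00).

1856014 ÷ 48 = 38666 full seconds, remainder 46 frames.
38666 s = 10 h 44 min 26 s.
Timecode: 10:44:26:46.

10:44:26:46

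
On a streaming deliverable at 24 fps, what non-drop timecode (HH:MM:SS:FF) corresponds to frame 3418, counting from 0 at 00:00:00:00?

3418 ÷ 24 = 142 full seconds, remainder 10 frames.
142 s = 0 h 2 min 22 s.
Timecode: 00:02:22:10.

00:02:22:10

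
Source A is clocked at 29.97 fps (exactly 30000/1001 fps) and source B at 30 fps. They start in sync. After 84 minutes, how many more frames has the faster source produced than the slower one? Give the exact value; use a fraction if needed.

21600/143 frames

84 min = 5040 s.
A emits 30000/1001 × 5040 = 21600000/143 frames; B emits 30 × 5040 = 151200.
Difference = 21600/143 frames (≈ 151.0490); B is ahead of A.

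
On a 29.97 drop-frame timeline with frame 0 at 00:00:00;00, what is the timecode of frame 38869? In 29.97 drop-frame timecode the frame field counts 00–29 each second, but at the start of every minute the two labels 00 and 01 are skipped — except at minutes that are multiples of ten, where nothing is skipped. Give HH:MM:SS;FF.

Ten DF minutes hold 17982 frames, so frame 38869 lies in block 2 (frames 35964–53945) with 2905 frames into that block.
The block's first minute is 1800 frames and the rest 1798 each; 2905 frames reaches minute 1, so 2 × 18 + 1 × 2 = 38 labels have been skipped so far.
Adding those back, label number 38869 + 38 = 38907 at 30 labels/s is 1296 s + 27 f = 0 h 21 min 36 s frame 27, i.e. 00:21:36;27.

00:21:36;27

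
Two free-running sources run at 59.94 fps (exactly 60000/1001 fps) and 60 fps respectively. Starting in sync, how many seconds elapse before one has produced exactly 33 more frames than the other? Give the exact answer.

The gap grows by |60 − 60000/1001| = 60/1001 frames per second.
Time for a 33-frame gap: 33 ÷ (60/1001) = 550.55 s.

550.55 seconds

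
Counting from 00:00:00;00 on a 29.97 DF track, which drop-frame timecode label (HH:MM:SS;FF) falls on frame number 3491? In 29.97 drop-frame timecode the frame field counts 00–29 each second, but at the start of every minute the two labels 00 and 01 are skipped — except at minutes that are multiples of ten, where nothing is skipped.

Each 10-minute DF block holds 10 × 60 × 30 − 9 × 2 = 17982 frames. 3491 ÷ 17982 → 0 full blocks, remainder 3491.
Within the partial block the first minute is 1800 frames and each further minute 1798, so 1 further minute boundary passed. Total skipped labels = 18 × 0 + 2 × 1 = 2.
Non-drop label index = 3491 + 2 = 3493; at 30 labels/s that is 00:01:56:13, i.e. DF 00:01:56;13.

00:01:56;13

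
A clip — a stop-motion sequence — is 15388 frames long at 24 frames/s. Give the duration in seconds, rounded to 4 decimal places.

Running time = 15388 × 1/24 = 3847/6 s ≈ 641.1667 s.

641.1667 seconds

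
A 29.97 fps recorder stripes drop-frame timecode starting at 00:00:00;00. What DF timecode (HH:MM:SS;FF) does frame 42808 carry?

Each 10-minute DF block holds 10 × 60 × 30 − 9 × 2 = 17982 frames. 42808 ÷ 17982 → 2 full blocks, remainder 6844.
Within the partial block the first minute is 1800 frames and each further minute 1798, so 3 further minute boundaries passed. Total skipped labels = 18 × 2 + 2 × 3 = 42.
Non-drop label index = 42808 + 42 = 42850; at 30 labels/s that is 00:23:48:10, i.e. DF 00:23:48;10.

00:23:48;10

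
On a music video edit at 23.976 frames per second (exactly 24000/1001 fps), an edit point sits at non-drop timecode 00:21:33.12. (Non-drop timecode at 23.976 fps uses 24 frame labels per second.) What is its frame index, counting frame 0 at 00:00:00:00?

frame 31044

Total seconds to the label: (0 × 3600 + 21 × 60 + 33) = 1293.
Frame index = 1293 × 24 + 12 = 31044.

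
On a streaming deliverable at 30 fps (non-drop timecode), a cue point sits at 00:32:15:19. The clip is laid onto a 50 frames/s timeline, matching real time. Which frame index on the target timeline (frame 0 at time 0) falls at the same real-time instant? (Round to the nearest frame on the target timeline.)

Source frame index: (0×3600 + 32×60 + 15) × 30 + 19 = 58069.
Real time: 58069 / (30) = 58069/30 s.
Target frame: (58069/30) × (50) = 290345/3 ≈ 96781.667 → 96782.

frame 96782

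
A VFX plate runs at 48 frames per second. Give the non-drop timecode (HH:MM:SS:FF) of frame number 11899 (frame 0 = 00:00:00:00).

11899 ÷ 48 = 247 full seconds, remainder 43 frames.
247 s = 0 h 4 min 7 s.
Timecode: 00:04:07:43.

00:04:07:43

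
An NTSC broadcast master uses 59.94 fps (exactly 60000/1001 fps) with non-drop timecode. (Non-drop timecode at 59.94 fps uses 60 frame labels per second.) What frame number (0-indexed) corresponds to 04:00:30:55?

Total seconds to the label: (4 × 3600 + 0 × 60 + 30) = 14430.
Frame index = 14430 × 60 + 55 = 865855.

865855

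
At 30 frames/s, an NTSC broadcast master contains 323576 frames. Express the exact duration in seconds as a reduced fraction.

Running time = 323576 ÷ (30) = 323576 × 1/30 = 161788/15 s.

161788/15 seconds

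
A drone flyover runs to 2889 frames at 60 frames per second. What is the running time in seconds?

Running time = 2889 / (60) = 48.15 s.

48.15 seconds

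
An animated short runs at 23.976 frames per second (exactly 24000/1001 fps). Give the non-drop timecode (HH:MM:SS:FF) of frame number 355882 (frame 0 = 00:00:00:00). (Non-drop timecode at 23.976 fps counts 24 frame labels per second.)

04:07:08:10

355882 ÷ 24 = 14828 full seconds, remainder 10 frames.
14828 s = 4 h 7 min 8 s.
Timecode: 04:07:08:10.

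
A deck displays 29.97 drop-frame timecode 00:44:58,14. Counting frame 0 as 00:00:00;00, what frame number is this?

80874

As if non-drop at 30 labels/s: (0 × 3600 + 44 × 60 + 58) × 30 + 14 = 80954.
Minute boundaries passed: 44; those not divisible by 10: 44 − 4 = 40; dropped labels = 2 × 40 = 80.
Actual frame index = 80954 − 80 = 80874.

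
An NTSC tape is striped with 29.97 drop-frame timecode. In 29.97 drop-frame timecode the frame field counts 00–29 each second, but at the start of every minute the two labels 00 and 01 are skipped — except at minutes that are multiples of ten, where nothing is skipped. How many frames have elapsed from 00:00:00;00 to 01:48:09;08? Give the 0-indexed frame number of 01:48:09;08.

Complete 10-minute blocks: 10, each 17982 frames → 179820.
Remaining 8 whole minutes in the current block: 1800 + 7 × 1798 = 14386 frames.
Within the current minute: 9 × 30 + 8 − 2 = 276 (labels ;00/;01 skipped at this minute). Total = 179820 + 14386 + 276 = 194482.

194482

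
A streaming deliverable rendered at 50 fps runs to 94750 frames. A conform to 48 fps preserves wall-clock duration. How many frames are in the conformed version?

Target frames = source frames × (target rate / source rate) = 94750 × (48)/(50) = 94750 × 24/25 = 90960.

90960 frames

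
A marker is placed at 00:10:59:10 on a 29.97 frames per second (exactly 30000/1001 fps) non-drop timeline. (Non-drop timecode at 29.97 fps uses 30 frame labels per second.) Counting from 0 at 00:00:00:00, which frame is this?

Total seconds to the label: (0 × 3600 + 10 × 60 + 59) = 659.
Frame index = 659 × 30 + 10 = 19780.

frame 19780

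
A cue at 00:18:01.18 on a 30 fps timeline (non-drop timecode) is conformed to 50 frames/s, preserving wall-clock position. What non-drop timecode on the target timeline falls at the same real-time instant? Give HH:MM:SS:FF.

Source frame index: (0×3600 + 18×60 + 1) × 30 + 18 = 32448.
Real time: 32448 / (30) = 5408/5 s.
Target frame: (5408/5) × (50) = 54080.
At 50 labels/s: frame 54080 → 00:18:01:30.

00:18:01:30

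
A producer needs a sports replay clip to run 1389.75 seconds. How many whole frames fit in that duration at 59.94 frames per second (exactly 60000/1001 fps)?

Frames = 1389.75 × 60000/1001 = 83385000/1001 ≈ 83301.6983.
Complete frames: 83301.

83301 frames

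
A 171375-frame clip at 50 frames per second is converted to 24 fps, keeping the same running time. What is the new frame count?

Target frames = source frames × (target rate / source rate) = 171375 × (24)/(50) = 171375 × 12/25 = 82260.

82260 frames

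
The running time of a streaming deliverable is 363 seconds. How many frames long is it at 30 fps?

10890 frames

Frames = 363 × 30 = 10890.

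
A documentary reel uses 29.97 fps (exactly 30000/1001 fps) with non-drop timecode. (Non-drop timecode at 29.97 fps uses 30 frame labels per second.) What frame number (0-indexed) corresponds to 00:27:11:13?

Total seconds to the label: (0 × 3600 + 27 × 60 + 11) = 1631.
Frame index = 1631 × 30 + 13 = 48943.

frame 48943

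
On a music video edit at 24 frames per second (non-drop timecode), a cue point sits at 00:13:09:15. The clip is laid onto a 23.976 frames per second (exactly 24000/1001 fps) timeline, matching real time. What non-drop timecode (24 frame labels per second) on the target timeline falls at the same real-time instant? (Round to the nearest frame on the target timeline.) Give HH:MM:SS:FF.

00:13:08:20

Source frame index: (0×3600 + 13×60 + 9) × 24 + 15 = 18951.
Real time: 18951 / (24) = 6317/8 s.
Target frame: (6317/8) × (24000/1001) = 18951000/1001 ≈ 18932.068 → 18932.
At 24 labels/s: frame 18932 → 00:13:08:20.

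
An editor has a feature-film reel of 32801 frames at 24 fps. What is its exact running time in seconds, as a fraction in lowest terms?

32801/24 seconds

Running time = 32801 ÷ (24) = 32801 × 1/24 = 32801/24 s.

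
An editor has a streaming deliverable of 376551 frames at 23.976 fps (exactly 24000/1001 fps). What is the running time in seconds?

Running time = 376551 / (24000/1001) = 15705.314625 s.

15705.314625 seconds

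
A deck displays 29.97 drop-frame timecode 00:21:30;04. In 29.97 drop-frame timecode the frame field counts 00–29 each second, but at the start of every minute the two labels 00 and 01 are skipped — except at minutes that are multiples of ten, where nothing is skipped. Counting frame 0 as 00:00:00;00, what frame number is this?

As if non-drop at 30 labels/s: (0 × 3600 + 21 × 60 + 30) × 30 + 4 = 38704.
Minute boundaries passed: 21; those not divisible by 10: 21 − 2 = 19; dropped labels = 2 × 19 = 38.
Actual frame index = 38704 − 38 = 38666.

38666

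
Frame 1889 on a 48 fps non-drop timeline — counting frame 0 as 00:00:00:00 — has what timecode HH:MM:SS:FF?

00:00:39:17

1889 ÷ 48 = 39 full seconds, remainder 17 frames.
39 s = 0 h 0 min 39 s.
Timecode: 00:00:39:17.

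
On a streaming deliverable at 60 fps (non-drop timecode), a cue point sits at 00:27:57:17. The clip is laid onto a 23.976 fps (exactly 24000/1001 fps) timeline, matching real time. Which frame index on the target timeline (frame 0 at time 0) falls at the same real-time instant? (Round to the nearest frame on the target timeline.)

Source frame index: (0×3600 + 27×60 + 57) × 60 + 17 = 100637.
Real time: 100637 / (60) = 100637/60 s.
Target frame: (100637/60) × (24000/1001) = 40254800/1001 ≈ 40214.585 → 40215.

frame 40215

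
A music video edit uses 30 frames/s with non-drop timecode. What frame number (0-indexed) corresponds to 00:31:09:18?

56088

Total seconds to the label: (0 × 3600 + 31 × 60 + 9) = 1869.
Frame index = 1869 × 30 + 18 = 56088.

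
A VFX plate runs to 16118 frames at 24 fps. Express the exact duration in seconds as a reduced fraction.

Running time = 16118 ÷ (24) = 16118 × 1/24 = 8059/12 s.

8059/12 seconds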